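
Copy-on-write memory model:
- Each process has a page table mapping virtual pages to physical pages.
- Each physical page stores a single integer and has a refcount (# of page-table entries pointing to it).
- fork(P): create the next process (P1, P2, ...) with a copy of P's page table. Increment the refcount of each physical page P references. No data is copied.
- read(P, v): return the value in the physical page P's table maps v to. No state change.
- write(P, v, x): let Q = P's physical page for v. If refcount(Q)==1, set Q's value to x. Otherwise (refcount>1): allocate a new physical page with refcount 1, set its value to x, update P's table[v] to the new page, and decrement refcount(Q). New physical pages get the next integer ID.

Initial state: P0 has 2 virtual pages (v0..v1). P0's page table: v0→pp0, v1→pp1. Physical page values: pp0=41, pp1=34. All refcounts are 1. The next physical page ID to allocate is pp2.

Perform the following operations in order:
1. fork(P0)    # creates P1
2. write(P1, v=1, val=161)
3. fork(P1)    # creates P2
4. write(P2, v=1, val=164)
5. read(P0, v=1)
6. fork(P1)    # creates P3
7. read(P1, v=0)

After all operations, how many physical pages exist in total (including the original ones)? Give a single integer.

Op 1: fork(P0) -> P1. 2 ppages; refcounts: pp0:2 pp1:2
Op 2: write(P1, v1, 161). refcount(pp1)=2>1 -> COPY to pp2. 3 ppages; refcounts: pp0:2 pp1:1 pp2:1
Op 3: fork(P1) -> P2. 3 ppages; refcounts: pp0:3 pp1:1 pp2:2
Op 4: write(P2, v1, 164). refcount(pp2)=2>1 -> COPY to pp3. 4 ppages; refcounts: pp0:3 pp1:1 pp2:1 pp3:1
Op 5: read(P0, v1) -> 34. No state change.
Op 6: fork(P1) -> P3. 4 ppages; refcounts: pp0:4 pp1:1 pp2:2 pp3:1
Op 7: read(P1, v0) -> 41. No state change.

Answer: 4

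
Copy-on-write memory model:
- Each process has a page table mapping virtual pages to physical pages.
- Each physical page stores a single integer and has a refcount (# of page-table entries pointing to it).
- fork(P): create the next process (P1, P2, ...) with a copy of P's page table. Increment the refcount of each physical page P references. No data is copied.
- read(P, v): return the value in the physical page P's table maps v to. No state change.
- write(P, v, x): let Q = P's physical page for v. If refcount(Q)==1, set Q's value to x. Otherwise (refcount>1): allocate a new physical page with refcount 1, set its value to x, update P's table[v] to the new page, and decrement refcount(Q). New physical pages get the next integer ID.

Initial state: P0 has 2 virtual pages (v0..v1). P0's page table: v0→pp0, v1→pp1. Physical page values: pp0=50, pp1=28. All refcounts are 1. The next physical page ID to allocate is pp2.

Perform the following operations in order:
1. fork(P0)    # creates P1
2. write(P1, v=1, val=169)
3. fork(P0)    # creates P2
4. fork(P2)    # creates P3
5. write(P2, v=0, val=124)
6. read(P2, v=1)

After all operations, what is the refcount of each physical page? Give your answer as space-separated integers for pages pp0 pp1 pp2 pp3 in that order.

Answer: 3 3 1 1

Derivation:
Op 1: fork(P0) -> P1. 2 ppages; refcounts: pp0:2 pp1:2
Op 2: write(P1, v1, 169). refcount(pp1)=2>1 -> COPY to pp2. 3 ppages; refcounts: pp0:2 pp1:1 pp2:1
Op 3: fork(P0) -> P2. 3 ppages; refcounts: pp0:3 pp1:2 pp2:1
Op 4: fork(P2) -> P3. 3 ppages; refcounts: pp0:4 pp1:3 pp2:1
Op 5: write(P2, v0, 124). refcount(pp0)=4>1 -> COPY to pp3. 4 ppages; refcounts: pp0:3 pp1:3 pp2:1 pp3:1
Op 6: read(P2, v1) -> 28. No state change.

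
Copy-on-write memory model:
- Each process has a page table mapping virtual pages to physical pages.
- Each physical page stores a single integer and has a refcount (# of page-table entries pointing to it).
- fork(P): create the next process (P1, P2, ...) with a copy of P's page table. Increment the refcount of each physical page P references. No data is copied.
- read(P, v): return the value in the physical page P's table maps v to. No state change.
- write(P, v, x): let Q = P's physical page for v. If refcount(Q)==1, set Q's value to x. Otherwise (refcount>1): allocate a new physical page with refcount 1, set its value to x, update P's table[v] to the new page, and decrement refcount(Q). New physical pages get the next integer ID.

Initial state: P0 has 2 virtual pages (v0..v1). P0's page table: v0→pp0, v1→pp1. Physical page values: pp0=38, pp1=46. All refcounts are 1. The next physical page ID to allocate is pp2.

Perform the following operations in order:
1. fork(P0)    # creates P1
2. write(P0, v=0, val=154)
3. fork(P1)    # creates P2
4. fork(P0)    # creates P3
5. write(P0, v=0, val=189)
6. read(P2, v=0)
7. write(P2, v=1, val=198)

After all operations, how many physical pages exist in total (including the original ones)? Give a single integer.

Op 1: fork(P0) -> P1. 2 ppages; refcounts: pp0:2 pp1:2
Op 2: write(P0, v0, 154). refcount(pp0)=2>1 -> COPY to pp2. 3 ppages; refcounts: pp0:1 pp1:2 pp2:1
Op 3: fork(P1) -> P2. 3 ppages; refcounts: pp0:2 pp1:3 pp2:1
Op 4: fork(P0) -> P3. 3 ppages; refcounts: pp0:2 pp1:4 pp2:2
Op 5: write(P0, v0, 189). refcount(pp2)=2>1 -> COPY to pp3. 4 ppages; refcounts: pp0:2 pp1:4 pp2:1 pp3:1
Op 6: read(P2, v0) -> 38. No state change.
Op 7: write(P2, v1, 198). refcount(pp1)=4>1 -> COPY to pp4. 5 ppages; refcounts: pp0:2 pp1:3 pp2:1 pp3:1 pp4:1

Answer: 5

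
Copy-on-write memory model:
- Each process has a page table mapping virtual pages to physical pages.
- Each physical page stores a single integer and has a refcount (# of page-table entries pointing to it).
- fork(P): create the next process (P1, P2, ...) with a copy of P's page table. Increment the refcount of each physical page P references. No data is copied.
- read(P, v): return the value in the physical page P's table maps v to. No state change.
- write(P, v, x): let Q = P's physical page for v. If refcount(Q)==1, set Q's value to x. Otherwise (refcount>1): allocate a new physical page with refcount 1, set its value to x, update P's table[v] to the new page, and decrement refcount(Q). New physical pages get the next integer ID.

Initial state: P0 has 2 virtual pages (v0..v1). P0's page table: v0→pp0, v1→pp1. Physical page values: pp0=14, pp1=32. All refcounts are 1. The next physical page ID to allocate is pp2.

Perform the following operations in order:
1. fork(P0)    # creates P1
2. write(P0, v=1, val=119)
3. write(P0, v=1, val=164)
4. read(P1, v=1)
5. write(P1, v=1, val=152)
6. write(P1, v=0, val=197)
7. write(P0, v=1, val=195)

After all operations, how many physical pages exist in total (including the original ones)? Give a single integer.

Answer: 4

Derivation:
Op 1: fork(P0) -> P1. 2 ppages; refcounts: pp0:2 pp1:2
Op 2: write(P0, v1, 119). refcount(pp1)=2>1 -> COPY to pp2. 3 ppages; refcounts: pp0:2 pp1:1 pp2:1
Op 3: write(P0, v1, 164). refcount(pp2)=1 -> write in place. 3 ppages; refcounts: pp0:2 pp1:1 pp2:1
Op 4: read(P1, v1) -> 32. No state change.
Op 5: write(P1, v1, 152). refcount(pp1)=1 -> write in place. 3 ppages; refcounts: pp0:2 pp1:1 pp2:1
Op 6: write(P1, v0, 197). refcount(pp0)=2>1 -> COPY to pp3. 4 ppages; refcounts: pp0:1 pp1:1 pp2:1 pp3:1
Op 7: write(P0, v1, 195). refcount(pp2)=1 -> write in place. 4 ppages; refcounts: pp0:1 pp1:1 pp2:1 pp3:1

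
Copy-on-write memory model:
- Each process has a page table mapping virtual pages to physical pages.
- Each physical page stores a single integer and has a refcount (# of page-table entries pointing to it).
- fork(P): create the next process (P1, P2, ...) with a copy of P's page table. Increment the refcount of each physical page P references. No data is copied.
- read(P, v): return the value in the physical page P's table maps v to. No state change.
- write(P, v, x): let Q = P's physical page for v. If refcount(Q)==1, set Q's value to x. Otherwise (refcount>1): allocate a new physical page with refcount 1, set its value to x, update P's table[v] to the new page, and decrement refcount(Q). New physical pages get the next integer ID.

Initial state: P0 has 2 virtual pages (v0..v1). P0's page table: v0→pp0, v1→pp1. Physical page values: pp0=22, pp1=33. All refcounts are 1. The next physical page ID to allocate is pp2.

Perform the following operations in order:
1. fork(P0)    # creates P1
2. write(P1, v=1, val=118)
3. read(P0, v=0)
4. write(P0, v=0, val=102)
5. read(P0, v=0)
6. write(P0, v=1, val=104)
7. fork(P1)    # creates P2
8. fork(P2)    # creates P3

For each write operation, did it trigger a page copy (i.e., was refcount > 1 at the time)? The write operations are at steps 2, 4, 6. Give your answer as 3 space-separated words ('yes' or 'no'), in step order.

Op 1: fork(P0) -> P1. 2 ppages; refcounts: pp0:2 pp1:2
Op 2: write(P1, v1, 118). refcount(pp1)=2>1 -> COPY to pp2. 3 ppages; refcounts: pp0:2 pp1:1 pp2:1
Op 3: read(P0, v0) -> 22. No state change.
Op 4: write(P0, v0, 102). refcount(pp0)=2>1 -> COPY to pp3. 4 ppages; refcounts: pp0:1 pp1:1 pp2:1 pp3:1
Op 5: read(P0, v0) -> 102. No state change.
Op 6: write(P0, v1, 104). refcount(pp1)=1 -> write in place. 4 ppages; refcounts: pp0:1 pp1:1 pp2:1 pp3:1
Op 7: fork(P1) -> P2. 4 ppages; refcounts: pp0:2 pp1:1 pp2:2 pp3:1
Op 8: fork(P2) -> P3. 4 ppages; refcounts: pp0:3 pp1:1 pp2:3 pp3:1

yes yes no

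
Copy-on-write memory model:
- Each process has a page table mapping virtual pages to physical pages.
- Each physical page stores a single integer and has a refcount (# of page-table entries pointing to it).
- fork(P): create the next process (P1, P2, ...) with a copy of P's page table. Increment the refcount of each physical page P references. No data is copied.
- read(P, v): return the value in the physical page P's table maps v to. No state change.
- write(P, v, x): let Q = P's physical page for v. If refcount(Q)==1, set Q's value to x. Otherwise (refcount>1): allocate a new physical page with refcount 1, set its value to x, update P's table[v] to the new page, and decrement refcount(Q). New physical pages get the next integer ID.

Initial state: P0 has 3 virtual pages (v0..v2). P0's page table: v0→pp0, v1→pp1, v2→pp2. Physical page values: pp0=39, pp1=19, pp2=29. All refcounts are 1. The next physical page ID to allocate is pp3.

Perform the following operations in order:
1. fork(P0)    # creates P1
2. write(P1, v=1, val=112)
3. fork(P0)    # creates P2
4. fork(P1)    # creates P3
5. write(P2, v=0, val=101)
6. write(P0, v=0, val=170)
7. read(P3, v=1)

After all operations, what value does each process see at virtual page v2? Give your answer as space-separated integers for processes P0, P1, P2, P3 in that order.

Op 1: fork(P0) -> P1. 3 ppages; refcounts: pp0:2 pp1:2 pp2:2
Op 2: write(P1, v1, 112). refcount(pp1)=2>1 -> COPY to pp3. 4 ppages; refcounts: pp0:2 pp1:1 pp2:2 pp3:1
Op 3: fork(P0) -> P2. 4 ppages; refcounts: pp0:3 pp1:2 pp2:3 pp3:1
Op 4: fork(P1) -> P3. 4 ppages; refcounts: pp0:4 pp1:2 pp2:4 pp3:2
Op 5: write(P2, v0, 101). refcount(pp0)=4>1 -> COPY to pp4. 5 ppages; refcounts: pp0:3 pp1:2 pp2:4 pp3:2 pp4:1
Op 6: write(P0, v0, 170). refcount(pp0)=3>1 -> COPY to pp5. 6 ppages; refcounts: pp0:2 pp1:2 pp2:4 pp3:2 pp4:1 pp5:1
Op 7: read(P3, v1) -> 112. No state change.
P0: v2 -> pp2 = 29
P1: v2 -> pp2 = 29
P2: v2 -> pp2 = 29
P3: v2 -> pp2 = 29

Answer: 29 29 29 29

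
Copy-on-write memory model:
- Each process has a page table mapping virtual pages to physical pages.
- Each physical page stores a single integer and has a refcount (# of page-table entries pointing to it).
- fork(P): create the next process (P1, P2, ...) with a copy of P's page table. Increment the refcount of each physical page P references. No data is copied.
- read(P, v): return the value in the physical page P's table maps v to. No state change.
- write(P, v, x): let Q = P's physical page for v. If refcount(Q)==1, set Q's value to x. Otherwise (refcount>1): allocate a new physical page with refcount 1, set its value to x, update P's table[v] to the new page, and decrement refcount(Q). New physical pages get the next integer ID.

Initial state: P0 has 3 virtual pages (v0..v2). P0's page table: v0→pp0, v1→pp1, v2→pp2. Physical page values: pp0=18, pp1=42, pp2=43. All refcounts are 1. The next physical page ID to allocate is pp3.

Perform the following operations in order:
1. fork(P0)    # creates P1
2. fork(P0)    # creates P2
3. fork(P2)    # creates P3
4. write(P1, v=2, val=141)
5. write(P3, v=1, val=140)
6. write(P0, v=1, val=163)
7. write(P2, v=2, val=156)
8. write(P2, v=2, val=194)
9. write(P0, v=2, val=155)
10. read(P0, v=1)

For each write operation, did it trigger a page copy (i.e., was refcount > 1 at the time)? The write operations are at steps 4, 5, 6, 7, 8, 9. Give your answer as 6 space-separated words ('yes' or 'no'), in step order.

Op 1: fork(P0) -> P1. 3 ppages; refcounts: pp0:2 pp1:2 pp2:2
Op 2: fork(P0) -> P2. 3 ppages; refcounts: pp0:3 pp1:3 pp2:3
Op 3: fork(P2) -> P3. 3 ppages; refcounts: pp0:4 pp1:4 pp2:4
Op 4: write(P1, v2, 141). refcount(pp2)=4>1 -> COPY to pp3. 4 ppages; refcounts: pp0:4 pp1:4 pp2:3 pp3:1
Op 5: write(P3, v1, 140). refcount(pp1)=4>1 -> COPY to pp4. 5 ppages; refcounts: pp0:4 pp1:3 pp2:3 pp3:1 pp4:1
Op 6: write(P0, v1, 163). refcount(pp1)=3>1 -> COPY to pp5. 6 ppages; refcounts: pp0:4 pp1:2 pp2:3 pp3:1 pp4:1 pp5:1
Op 7: write(P2, v2, 156). refcount(pp2)=3>1 -> COPY to pp6. 7 ppages; refcounts: pp0:4 pp1:2 pp2:2 pp3:1 pp4:1 pp5:1 pp6:1
Op 8: write(P2, v2, 194). refcount(pp6)=1 -> write in place. 7 ppages; refcounts: pp0:4 pp1:2 pp2:2 pp3:1 pp4:1 pp5:1 pp6:1
Op 9: write(P0, v2, 155). refcount(pp2)=2>1 -> COPY to pp7. 8 ppages; refcounts: pp0:4 pp1:2 pp2:1 pp3:1 pp4:1 pp5:1 pp6:1 pp7:1
Op 10: read(P0, v1) -> 163. No state change.

yes yes yes yes no yes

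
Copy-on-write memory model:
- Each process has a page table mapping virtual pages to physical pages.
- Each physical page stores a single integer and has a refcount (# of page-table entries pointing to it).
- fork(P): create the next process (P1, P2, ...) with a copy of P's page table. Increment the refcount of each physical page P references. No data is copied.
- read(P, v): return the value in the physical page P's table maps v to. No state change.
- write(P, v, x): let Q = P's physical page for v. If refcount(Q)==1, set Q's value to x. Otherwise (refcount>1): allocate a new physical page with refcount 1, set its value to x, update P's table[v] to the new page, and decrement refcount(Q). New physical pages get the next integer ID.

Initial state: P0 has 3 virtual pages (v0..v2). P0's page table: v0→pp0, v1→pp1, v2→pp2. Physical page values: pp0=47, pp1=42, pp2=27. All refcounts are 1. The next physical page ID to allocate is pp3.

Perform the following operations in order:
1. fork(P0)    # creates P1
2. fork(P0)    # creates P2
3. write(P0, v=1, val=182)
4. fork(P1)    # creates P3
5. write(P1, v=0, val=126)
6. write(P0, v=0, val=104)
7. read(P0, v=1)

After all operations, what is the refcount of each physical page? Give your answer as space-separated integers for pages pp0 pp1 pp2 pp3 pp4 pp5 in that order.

Answer: 2 3 4 1 1 1

Derivation:
Op 1: fork(P0) -> P1. 3 ppages; refcounts: pp0:2 pp1:2 pp2:2
Op 2: fork(P0) -> P2. 3 ppages; refcounts: pp0:3 pp1:3 pp2:3
Op 3: write(P0, v1, 182). refcount(pp1)=3>1 -> COPY to pp3. 4 ppages; refcounts: pp0:3 pp1:2 pp2:3 pp3:1
Op 4: fork(P1) -> P3. 4 ppages; refcounts: pp0:4 pp1:3 pp2:4 pp3:1
Op 5: write(P1, v0, 126). refcount(pp0)=4>1 -> COPY to pp4. 5 ppages; refcounts: pp0:3 pp1:3 pp2:4 pp3:1 pp4:1
Op 6: write(P0, v0, 104). refcount(pp0)=3>1 -> COPY to pp5. 6 ppages; refcounts: pp0:2 pp1:3 pp2:4 pp3:1 pp4:1 pp5:1
Op 7: read(P0, v1) -> 182. No state change.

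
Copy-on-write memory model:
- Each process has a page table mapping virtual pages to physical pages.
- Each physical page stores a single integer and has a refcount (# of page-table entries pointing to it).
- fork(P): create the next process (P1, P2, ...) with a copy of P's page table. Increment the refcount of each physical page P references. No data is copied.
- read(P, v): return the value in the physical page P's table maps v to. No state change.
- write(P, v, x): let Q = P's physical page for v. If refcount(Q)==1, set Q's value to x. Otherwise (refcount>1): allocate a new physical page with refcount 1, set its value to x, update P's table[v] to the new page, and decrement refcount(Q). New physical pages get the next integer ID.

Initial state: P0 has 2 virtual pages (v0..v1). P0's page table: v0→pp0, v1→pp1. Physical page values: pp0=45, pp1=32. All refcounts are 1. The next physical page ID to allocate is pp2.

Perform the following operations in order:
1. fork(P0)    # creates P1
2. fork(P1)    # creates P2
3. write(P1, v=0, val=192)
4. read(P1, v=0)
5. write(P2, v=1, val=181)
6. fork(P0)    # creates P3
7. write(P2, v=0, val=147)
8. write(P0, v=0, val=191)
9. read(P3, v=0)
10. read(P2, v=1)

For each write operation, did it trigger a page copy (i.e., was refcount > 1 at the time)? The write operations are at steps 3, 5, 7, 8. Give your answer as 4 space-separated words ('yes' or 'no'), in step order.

Op 1: fork(P0) -> P1. 2 ppages; refcounts: pp0:2 pp1:2
Op 2: fork(P1) -> P2. 2 ppages; refcounts: pp0:3 pp1:3
Op 3: write(P1, v0, 192). refcount(pp0)=3>1 -> COPY to pp2. 3 ppages; refcounts: pp0:2 pp1:3 pp2:1
Op 4: read(P1, v0) -> 192. No state change.
Op 5: write(P2, v1, 181). refcount(pp1)=3>1 -> COPY to pp3. 4 ppages; refcounts: pp0:2 pp1:2 pp2:1 pp3:1
Op 6: fork(P0) -> P3. 4 ppages; refcounts: pp0:3 pp1:3 pp2:1 pp3:1
Op 7: write(P2, v0, 147). refcount(pp0)=3>1 -> COPY to pp4. 5 ppages; refcounts: pp0:2 pp1:3 pp2:1 pp3:1 pp4:1
Op 8: write(P0, v0, 191). refcount(pp0)=2>1 -> COPY to pp5. 6 ppages; refcounts: pp0:1 pp1:3 pp2:1 pp3:1 pp4:1 pp5:1
Op 9: read(P3, v0) -> 45. No state change.
Op 10: read(P2, v1) -> 181. No state change.

yes yes yes yes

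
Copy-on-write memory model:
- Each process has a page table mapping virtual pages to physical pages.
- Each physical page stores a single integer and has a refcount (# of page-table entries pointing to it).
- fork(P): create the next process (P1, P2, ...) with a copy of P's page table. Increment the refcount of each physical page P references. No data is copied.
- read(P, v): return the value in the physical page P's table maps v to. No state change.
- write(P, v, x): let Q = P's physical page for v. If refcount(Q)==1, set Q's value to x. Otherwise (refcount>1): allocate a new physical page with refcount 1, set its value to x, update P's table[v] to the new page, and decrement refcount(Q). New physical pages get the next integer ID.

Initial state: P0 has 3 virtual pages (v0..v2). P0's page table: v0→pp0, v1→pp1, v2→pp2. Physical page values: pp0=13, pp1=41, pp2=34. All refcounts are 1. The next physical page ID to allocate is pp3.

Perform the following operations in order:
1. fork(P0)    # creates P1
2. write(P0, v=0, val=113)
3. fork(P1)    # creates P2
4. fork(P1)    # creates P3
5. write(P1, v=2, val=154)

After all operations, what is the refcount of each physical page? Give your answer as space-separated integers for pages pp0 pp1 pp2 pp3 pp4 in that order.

Answer: 3 4 3 1 1

Derivation:
Op 1: fork(P0) -> P1. 3 ppages; refcounts: pp0:2 pp1:2 pp2:2
Op 2: write(P0, v0, 113). refcount(pp0)=2>1 -> COPY to pp3. 4 ppages; refcounts: pp0:1 pp1:2 pp2:2 pp3:1
Op 3: fork(P1) -> P2. 4 ppages; refcounts: pp0:2 pp1:3 pp2:3 pp3:1
Op 4: fork(P1) -> P3. 4 ppages; refcounts: pp0:3 pp1:4 pp2:4 pp3:1
Op 5: write(P1, v2, 154). refcount(pp2)=4>1 -> COPY to pp4. 5 ppages; refcounts: pp0:3 pp1:4 pp2:3 pp3:1 pp4:1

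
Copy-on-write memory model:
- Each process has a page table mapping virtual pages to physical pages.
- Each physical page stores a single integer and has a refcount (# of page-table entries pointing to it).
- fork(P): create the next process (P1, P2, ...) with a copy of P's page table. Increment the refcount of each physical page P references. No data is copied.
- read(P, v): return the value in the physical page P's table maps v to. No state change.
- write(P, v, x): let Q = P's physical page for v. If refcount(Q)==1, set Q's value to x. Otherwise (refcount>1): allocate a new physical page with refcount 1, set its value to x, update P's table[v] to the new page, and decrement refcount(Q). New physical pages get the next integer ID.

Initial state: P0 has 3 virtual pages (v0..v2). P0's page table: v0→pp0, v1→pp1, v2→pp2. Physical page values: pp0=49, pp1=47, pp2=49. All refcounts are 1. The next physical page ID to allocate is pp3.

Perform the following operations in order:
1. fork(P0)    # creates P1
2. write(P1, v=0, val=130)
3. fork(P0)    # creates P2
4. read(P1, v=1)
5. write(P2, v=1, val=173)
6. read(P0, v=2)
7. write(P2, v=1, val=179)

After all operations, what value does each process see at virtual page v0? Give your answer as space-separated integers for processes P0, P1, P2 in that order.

Op 1: fork(P0) -> P1. 3 ppages; refcounts: pp0:2 pp1:2 pp2:2
Op 2: write(P1, v0, 130). refcount(pp0)=2>1 -> COPY to pp3. 4 ppages; refcounts: pp0:1 pp1:2 pp2:2 pp3:1
Op 3: fork(P0) -> P2. 4 ppages; refcounts: pp0:2 pp1:3 pp2:3 pp3:1
Op 4: read(P1, v1) -> 47. No state change.
Op 5: write(P2, v1, 173). refcount(pp1)=3>1 -> COPY to pp4. 5 ppages; refcounts: pp0:2 pp1:2 pp2:3 pp3:1 pp4:1
Op 6: read(P0, v2) -> 49. No state change.
Op 7: write(P2, v1, 179). refcount(pp4)=1 -> write in place. 5 ppages; refcounts: pp0:2 pp1:2 pp2:3 pp3:1 pp4:1
P0: v0 -> pp0 = 49
P1: v0 -> pp3 = 130
P2: v0 -> pp0 = 49

Answer: 49 130 49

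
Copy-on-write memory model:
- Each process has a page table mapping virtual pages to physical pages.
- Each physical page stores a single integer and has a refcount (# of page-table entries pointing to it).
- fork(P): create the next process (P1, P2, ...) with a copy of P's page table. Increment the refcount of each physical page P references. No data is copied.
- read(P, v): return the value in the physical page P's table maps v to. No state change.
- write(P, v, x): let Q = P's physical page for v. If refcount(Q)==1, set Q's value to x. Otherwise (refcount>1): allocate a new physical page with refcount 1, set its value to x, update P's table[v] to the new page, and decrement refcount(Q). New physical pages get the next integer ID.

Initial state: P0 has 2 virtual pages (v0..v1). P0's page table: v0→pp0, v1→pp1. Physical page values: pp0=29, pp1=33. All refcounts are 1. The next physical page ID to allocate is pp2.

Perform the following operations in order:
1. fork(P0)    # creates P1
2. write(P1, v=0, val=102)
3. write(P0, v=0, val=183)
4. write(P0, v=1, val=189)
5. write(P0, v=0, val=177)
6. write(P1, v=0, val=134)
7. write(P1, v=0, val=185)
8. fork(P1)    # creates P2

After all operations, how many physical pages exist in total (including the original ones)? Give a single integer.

Op 1: fork(P0) -> P1. 2 ppages; refcounts: pp0:2 pp1:2
Op 2: write(P1, v0, 102). refcount(pp0)=2>1 -> COPY to pp2. 3 ppages; refcounts: pp0:1 pp1:2 pp2:1
Op 3: write(P0, v0, 183). refcount(pp0)=1 -> write in place. 3 ppages; refcounts: pp0:1 pp1:2 pp2:1
Op 4: write(P0, v1, 189). refcount(pp1)=2>1 -> COPY to pp3. 4 ppages; refcounts: pp0:1 pp1:1 pp2:1 pp3:1
Op 5: write(P0, v0, 177). refcount(pp0)=1 -> write in place. 4 ppages; refcounts: pp0:1 pp1:1 pp2:1 pp3:1
Op 6: write(P1, v0, 134). refcount(pp2)=1 -> write in place. 4 ppages; refcounts: pp0:1 pp1:1 pp2:1 pp3:1
Op 7: write(P1, v0, 185). refcount(pp2)=1 -> write in place. 4 ppages; refcounts: pp0:1 pp1:1 pp2:1 pp3:1
Op 8: fork(P1) -> P2. 4 ppages; refcounts: pp0:1 pp1:2 pp2:2 pp3:1

Answer: 4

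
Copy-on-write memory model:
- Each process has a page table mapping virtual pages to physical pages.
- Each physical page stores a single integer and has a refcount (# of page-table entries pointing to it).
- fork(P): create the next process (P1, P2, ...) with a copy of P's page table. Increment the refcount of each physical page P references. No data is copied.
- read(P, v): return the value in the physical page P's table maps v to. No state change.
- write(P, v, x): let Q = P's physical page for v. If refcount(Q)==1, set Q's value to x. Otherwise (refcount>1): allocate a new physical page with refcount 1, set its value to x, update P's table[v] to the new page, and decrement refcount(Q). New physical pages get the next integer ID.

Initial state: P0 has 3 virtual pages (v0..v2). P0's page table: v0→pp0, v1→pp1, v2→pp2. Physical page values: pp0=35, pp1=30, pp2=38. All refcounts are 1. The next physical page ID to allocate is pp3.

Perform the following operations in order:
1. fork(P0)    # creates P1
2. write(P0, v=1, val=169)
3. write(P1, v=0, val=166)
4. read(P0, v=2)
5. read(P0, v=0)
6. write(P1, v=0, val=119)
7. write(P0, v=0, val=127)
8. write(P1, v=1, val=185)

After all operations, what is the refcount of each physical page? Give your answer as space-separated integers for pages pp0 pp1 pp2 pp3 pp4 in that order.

Answer: 1 1 2 1 1

Derivation:
Op 1: fork(P0) -> P1. 3 ppages; refcounts: pp0:2 pp1:2 pp2:2
Op 2: write(P0, v1, 169). refcount(pp1)=2>1 -> COPY to pp3. 4 ppages; refcounts: pp0:2 pp1:1 pp2:2 pp3:1
Op 3: write(P1, v0, 166). refcount(pp0)=2>1 -> COPY to pp4. 5 ppages; refcounts: pp0:1 pp1:1 pp2:2 pp3:1 pp4:1
Op 4: read(P0, v2) -> 38. No state change.
Op 5: read(P0, v0) -> 35. No state change.
Op 6: write(P1, v0, 119). refcount(pp4)=1 -> write in place. 5 ppages; refcounts: pp0:1 pp1:1 pp2:2 pp3:1 pp4:1
Op 7: write(P0, v0, 127). refcount(pp0)=1 -> write in place. 5 ppages; refcounts: pp0:1 pp1:1 pp2:2 pp3:1 pp4:1
Op 8: write(P1, v1, 185). refcount(pp1)=1 -> write in place. 5 ppages; refcounts: pp0:1 pp1:1 pp2:2 pp3:1 pp4:1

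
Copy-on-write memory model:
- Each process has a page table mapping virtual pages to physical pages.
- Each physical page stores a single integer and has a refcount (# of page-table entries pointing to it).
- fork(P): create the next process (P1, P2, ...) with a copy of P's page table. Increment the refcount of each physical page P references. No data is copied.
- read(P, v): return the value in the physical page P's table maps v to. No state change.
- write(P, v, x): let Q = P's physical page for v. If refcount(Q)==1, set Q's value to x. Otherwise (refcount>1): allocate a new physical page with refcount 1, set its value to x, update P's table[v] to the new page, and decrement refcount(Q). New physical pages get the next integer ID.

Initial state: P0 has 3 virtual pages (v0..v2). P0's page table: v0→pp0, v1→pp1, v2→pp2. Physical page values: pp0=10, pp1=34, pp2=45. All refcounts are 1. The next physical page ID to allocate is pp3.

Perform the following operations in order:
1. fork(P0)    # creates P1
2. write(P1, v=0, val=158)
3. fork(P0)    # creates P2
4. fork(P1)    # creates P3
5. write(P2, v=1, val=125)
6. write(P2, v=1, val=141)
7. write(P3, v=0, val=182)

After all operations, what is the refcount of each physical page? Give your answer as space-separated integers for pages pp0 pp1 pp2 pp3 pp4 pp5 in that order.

Answer: 2 3 4 1 1 1

Derivation:
Op 1: fork(P0) -> P1. 3 ppages; refcounts: pp0:2 pp1:2 pp2:2
Op 2: write(P1, v0, 158). refcount(pp0)=2>1 -> COPY to pp3. 4 ppages; refcounts: pp0:1 pp1:2 pp2:2 pp3:1
Op 3: fork(P0) -> P2. 4 ppages; refcounts: pp0:2 pp1:3 pp2:3 pp3:1
Op 4: fork(P1) -> P3. 4 ppages; refcounts: pp0:2 pp1:4 pp2:4 pp3:2
Op 5: write(P2, v1, 125). refcount(pp1)=4>1 -> COPY to pp4. 5 ppages; refcounts: pp0:2 pp1:3 pp2:4 pp3:2 pp4:1
Op 6: write(P2, v1, 141). refcount(pp4)=1 -> write in place. 5 ppages; refcounts: pp0:2 pp1:3 pp2:4 pp3:2 pp4:1
Op 7: write(P3, v0, 182). refcount(pp3)=2>1 -> COPY to pp5. 6 ppages; refcounts: pp0:2 pp1:3 pp2:4 pp3:1 pp4:1 pp5:1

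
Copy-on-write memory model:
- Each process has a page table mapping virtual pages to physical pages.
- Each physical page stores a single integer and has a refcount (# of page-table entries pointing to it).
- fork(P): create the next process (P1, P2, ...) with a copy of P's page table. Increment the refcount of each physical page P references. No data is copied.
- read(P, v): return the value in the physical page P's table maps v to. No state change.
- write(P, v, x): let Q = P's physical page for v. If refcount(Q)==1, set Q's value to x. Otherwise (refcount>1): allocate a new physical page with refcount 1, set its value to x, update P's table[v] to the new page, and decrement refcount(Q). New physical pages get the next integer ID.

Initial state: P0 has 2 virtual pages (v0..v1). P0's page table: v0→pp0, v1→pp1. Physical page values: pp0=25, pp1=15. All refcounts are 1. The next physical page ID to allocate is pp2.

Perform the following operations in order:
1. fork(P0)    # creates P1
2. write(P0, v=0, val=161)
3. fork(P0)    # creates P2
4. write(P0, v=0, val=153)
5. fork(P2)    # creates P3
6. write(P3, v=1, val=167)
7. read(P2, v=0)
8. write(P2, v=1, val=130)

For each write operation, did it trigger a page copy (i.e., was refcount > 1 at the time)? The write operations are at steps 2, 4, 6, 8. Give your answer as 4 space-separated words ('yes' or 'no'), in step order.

Op 1: fork(P0) -> P1. 2 ppages; refcounts: pp0:2 pp1:2
Op 2: write(P0, v0, 161). refcount(pp0)=2>1 -> COPY to pp2. 3 ppages; refcounts: pp0:1 pp1:2 pp2:1
Op 3: fork(P0) -> P2. 3 ppages; refcounts: pp0:1 pp1:3 pp2:2
Op 4: write(P0, v0, 153). refcount(pp2)=2>1 -> COPY to pp3. 4 ppages; refcounts: pp0:1 pp1:3 pp2:1 pp3:1
Op 5: fork(P2) -> P3. 4 ppages; refcounts: pp0:1 pp1:4 pp2:2 pp3:1
Op 6: write(P3, v1, 167). refcount(pp1)=4>1 -> COPY to pp4. 5 ppages; refcounts: pp0:1 pp1:3 pp2:2 pp3:1 pp4:1
Op 7: read(P2, v0) -> 161. No state change.
Op 8: write(P2, v1, 130). refcount(pp1)=3>1 -> COPY to pp5. 6 ppages; refcounts: pp0:1 pp1:2 pp2:2 pp3:1 pp4:1 pp5:1

yes yes yes yes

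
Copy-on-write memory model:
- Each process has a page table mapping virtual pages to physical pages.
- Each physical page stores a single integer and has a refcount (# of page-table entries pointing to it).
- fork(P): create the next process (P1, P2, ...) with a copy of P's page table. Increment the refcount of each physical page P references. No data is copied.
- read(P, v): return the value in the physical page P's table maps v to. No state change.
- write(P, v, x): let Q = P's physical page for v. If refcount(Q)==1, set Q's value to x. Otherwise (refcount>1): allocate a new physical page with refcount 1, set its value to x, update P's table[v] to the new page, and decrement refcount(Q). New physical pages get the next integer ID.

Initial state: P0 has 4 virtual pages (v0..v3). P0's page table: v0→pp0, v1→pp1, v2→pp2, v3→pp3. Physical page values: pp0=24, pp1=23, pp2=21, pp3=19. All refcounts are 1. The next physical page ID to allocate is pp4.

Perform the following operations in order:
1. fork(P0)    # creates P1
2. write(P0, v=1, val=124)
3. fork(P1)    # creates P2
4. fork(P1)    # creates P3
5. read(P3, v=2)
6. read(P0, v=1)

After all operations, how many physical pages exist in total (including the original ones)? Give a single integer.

Op 1: fork(P0) -> P1. 4 ppages; refcounts: pp0:2 pp1:2 pp2:2 pp3:2
Op 2: write(P0, v1, 124). refcount(pp1)=2>1 -> COPY to pp4. 5 ppages; refcounts: pp0:2 pp1:1 pp2:2 pp3:2 pp4:1
Op 3: fork(P1) -> P2. 5 ppages; refcounts: pp0:3 pp1:2 pp2:3 pp3:3 pp4:1
Op 4: fork(P1) -> P3. 5 ppages; refcounts: pp0:4 pp1:3 pp2:4 pp3:4 pp4:1
Op 5: read(P3, v2) -> 21. No state change.
Op 6: read(P0, v1) -> 124. No state change.

Answer: 5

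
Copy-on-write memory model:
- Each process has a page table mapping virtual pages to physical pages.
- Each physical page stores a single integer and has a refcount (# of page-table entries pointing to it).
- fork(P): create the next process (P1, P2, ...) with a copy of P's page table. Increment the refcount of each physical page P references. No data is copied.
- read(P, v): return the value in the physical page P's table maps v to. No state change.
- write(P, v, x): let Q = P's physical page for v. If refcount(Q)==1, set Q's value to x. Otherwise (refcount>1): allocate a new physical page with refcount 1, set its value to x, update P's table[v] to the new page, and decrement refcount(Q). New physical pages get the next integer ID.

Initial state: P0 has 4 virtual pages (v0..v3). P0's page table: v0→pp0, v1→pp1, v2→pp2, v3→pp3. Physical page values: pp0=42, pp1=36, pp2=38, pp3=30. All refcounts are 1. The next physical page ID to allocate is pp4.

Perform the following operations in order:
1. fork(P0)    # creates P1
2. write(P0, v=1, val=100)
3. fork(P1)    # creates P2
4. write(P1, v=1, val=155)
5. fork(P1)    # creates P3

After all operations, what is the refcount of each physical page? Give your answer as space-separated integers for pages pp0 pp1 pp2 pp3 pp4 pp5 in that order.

Op 1: fork(P0) -> P1. 4 ppages; refcounts: pp0:2 pp1:2 pp2:2 pp3:2
Op 2: write(P0, v1, 100). refcount(pp1)=2>1 -> COPY to pp4. 5 ppages; refcounts: pp0:2 pp1:1 pp2:2 pp3:2 pp4:1
Op 3: fork(P1) -> P2. 5 ppages; refcounts: pp0:3 pp1:2 pp2:3 pp3:3 pp4:1
Op 4: write(P1, v1, 155). refcount(pp1)=2>1 -> COPY to pp5. 6 ppages; refcounts: pp0:3 pp1:1 pp2:3 pp3:3 pp4:1 pp5:1
Op 5: fork(P1) -> P3. 6 ppages; refcounts: pp0:4 pp1:1 pp2:4 pp3:4 pp4:1 pp5:2

Answer: 4 1 4 4 1 2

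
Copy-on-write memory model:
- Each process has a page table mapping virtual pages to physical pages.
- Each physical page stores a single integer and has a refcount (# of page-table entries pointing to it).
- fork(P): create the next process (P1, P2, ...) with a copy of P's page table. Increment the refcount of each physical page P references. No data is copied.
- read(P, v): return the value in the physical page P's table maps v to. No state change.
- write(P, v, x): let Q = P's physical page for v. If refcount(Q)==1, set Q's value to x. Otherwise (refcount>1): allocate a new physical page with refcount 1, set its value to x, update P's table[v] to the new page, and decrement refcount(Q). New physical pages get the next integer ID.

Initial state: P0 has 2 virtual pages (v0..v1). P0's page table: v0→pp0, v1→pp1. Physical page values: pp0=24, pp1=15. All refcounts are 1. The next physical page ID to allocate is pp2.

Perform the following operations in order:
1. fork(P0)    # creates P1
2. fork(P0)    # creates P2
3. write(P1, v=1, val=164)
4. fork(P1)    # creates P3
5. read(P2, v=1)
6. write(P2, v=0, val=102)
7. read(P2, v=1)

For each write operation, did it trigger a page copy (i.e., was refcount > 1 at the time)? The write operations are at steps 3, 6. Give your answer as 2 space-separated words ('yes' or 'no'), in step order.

Op 1: fork(P0) -> P1. 2 ppages; refcounts: pp0:2 pp1:2
Op 2: fork(P0) -> P2. 2 ppages; refcounts: pp0:3 pp1:3
Op 3: write(P1, v1, 164). refcount(pp1)=3>1 -> COPY to pp2. 3 ppages; refcounts: pp0:3 pp1:2 pp2:1
Op 4: fork(P1) -> P3. 3 ppages; refcounts: pp0:4 pp1:2 pp2:2
Op 5: read(P2, v1) -> 15. No state change.
Op 6: write(P2, v0, 102). refcount(pp0)=4>1 -> COPY to pp3. 4 ppages; refcounts: pp0:3 pp1:2 pp2:2 pp3:1
Op 7: read(P2, v1) -> 15. No state change.

yes yes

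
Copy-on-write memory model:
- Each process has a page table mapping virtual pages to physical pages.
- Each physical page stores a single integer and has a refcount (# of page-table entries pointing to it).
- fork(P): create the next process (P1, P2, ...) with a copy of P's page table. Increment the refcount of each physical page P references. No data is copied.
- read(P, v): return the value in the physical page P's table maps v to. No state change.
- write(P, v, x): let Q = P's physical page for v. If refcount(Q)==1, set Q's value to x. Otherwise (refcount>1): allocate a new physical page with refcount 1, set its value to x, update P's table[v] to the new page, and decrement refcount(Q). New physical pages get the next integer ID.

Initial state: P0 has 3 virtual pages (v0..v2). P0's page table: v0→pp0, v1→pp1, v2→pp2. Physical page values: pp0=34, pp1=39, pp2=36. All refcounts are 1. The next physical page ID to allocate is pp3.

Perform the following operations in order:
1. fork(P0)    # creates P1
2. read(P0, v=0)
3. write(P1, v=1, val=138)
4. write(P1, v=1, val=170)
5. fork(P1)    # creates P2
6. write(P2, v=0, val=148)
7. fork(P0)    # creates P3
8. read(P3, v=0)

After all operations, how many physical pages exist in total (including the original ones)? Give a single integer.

Op 1: fork(P0) -> P1. 3 ppages; refcounts: pp0:2 pp1:2 pp2:2
Op 2: read(P0, v0) -> 34. No state change.
Op 3: write(P1, v1, 138). refcount(pp1)=2>1 -> COPY to pp3. 4 ppages; refcounts: pp0:2 pp1:1 pp2:2 pp3:1
Op 4: write(P1, v1, 170). refcount(pp3)=1 -> write in place. 4 ppages; refcounts: pp0:2 pp1:1 pp2:2 pp3:1
Op 5: fork(P1) -> P2. 4 ppages; refcounts: pp0:3 pp1:1 pp2:3 pp3:2
Op 6: write(P2, v0, 148). refcount(pp0)=3>1 -> COPY to pp4. 5 ppages; refcounts: pp0:2 pp1:1 pp2:3 pp3:2 pp4:1
Op 7: fork(P0) -> P3. 5 ppages; refcounts: pp0:3 pp1:2 pp2:4 pp3:2 pp4:1
Op 8: read(P3, v0) -> 34. No state change.

Answer: 5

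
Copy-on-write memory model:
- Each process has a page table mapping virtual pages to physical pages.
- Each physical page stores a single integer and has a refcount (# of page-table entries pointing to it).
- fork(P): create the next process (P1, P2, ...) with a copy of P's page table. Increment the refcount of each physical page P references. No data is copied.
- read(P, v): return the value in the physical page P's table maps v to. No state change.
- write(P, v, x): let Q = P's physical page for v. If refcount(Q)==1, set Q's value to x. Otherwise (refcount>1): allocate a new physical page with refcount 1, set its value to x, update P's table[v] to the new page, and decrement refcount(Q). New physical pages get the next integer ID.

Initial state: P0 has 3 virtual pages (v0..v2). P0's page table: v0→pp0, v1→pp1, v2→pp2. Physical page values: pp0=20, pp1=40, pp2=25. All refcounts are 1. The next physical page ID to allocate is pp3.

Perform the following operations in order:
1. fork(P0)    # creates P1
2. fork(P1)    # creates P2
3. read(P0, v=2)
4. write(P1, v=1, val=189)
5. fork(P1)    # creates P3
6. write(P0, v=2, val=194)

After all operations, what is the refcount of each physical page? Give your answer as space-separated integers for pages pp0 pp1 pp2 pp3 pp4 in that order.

Op 1: fork(P0) -> P1. 3 ppages; refcounts: pp0:2 pp1:2 pp2:2
Op 2: fork(P1) -> P2. 3 ppages; refcounts: pp0:3 pp1:3 pp2:3
Op 3: read(P0, v2) -> 25. No state change.
Op 4: write(P1, v1, 189). refcount(pp1)=3>1 -> COPY to pp3. 4 ppages; refcounts: pp0:3 pp1:2 pp2:3 pp3:1
Op 5: fork(P1) -> P3. 4 ppages; refcounts: pp0:4 pp1:2 pp2:4 pp3:2
Op 6: write(P0, v2, 194). refcount(pp2)=4>1 -> COPY to pp4. 5 ppages; refcounts: pp0:4 pp1:2 pp2:3 pp3:2 pp4:1

Answer: 4 2 3 2 1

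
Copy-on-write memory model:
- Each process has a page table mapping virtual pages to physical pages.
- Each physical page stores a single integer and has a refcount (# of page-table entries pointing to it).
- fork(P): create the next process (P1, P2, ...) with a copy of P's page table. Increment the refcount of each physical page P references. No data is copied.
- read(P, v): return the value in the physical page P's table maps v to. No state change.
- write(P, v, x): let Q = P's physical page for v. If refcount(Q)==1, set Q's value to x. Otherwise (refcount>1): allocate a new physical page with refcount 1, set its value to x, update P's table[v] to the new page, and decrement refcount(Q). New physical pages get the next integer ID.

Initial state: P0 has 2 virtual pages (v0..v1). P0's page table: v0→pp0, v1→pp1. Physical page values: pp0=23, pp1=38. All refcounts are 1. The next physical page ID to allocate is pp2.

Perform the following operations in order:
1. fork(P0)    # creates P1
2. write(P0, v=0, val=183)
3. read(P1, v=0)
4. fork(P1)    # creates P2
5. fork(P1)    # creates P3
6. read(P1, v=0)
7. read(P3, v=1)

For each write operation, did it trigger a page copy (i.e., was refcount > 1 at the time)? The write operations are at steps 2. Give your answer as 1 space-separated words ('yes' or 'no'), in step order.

Op 1: fork(P0) -> P1. 2 ppages; refcounts: pp0:2 pp1:2
Op 2: write(P0, v0, 183). refcount(pp0)=2>1 -> COPY to pp2. 3 ppages; refcounts: pp0:1 pp1:2 pp2:1
Op 3: read(P1, v0) -> 23. No state change.
Op 4: fork(P1) -> P2. 3 ppages; refcounts: pp0:2 pp1:3 pp2:1
Op 5: fork(P1) -> P3. 3 ppages; refcounts: pp0:3 pp1:4 pp2:1
Op 6: read(P1, v0) -> 23. No state change.
Op 7: read(P3, v1) -> 38. No state change.

yes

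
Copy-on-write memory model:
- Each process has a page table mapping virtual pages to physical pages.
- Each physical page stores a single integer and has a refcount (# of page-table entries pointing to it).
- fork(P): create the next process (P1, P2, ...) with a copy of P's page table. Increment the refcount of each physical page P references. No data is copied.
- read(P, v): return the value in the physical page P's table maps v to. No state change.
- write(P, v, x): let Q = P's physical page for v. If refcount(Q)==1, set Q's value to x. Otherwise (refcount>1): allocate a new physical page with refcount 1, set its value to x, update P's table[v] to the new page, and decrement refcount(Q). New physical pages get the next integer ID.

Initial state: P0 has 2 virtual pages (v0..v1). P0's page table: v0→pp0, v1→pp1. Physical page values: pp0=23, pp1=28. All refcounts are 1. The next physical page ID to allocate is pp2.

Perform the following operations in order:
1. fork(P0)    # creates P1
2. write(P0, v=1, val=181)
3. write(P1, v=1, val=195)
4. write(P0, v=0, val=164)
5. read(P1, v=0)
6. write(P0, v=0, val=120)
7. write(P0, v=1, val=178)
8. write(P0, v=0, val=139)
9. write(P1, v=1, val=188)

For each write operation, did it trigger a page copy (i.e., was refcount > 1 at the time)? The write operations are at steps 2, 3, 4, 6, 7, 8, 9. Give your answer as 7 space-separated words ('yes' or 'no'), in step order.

Op 1: fork(P0) -> P1. 2 ppages; refcounts: pp0:2 pp1:2
Op 2: write(P0, v1, 181). refcount(pp1)=2>1 -> COPY to pp2. 3 ppages; refcounts: pp0:2 pp1:1 pp2:1
Op 3: write(P1, v1, 195). refcount(pp1)=1 -> write in place. 3 ppages; refcounts: pp0:2 pp1:1 pp2:1
Op 4: write(P0, v0, 164). refcount(pp0)=2>1 -> COPY to pp3. 4 ppages; refcounts: pp0:1 pp1:1 pp2:1 pp3:1
Op 5: read(P1, v0) -> 23. No state change.
Op 6: write(P0, v0, 120). refcount(pp3)=1 -> write in place. 4 ppages; refcounts: pp0:1 pp1:1 pp2:1 pp3:1
Op 7: write(P0, v1, 178). refcount(pp2)=1 -> write in place. 4 ppages; refcounts: pp0:1 pp1:1 pp2:1 pp3:1
Op 8: write(P0, v0, 139). refcount(pp3)=1 -> write in place. 4 ppages; refcounts: pp0:1 pp1:1 pp2:1 pp3:1
Op 9: write(P1, v1, 188). refcount(pp1)=1 -> write in place. 4 ppages; refcounts: pp0:1 pp1:1 pp2:1 pp3:1

yes no yes no no no no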